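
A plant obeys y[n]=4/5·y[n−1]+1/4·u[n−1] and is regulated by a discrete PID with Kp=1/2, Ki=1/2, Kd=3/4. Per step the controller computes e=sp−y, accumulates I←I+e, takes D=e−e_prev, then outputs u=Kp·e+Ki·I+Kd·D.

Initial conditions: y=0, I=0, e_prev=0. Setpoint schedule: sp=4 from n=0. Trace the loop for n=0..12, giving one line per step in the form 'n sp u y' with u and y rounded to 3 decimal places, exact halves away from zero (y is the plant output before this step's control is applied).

0 4 7.000 0.000
1 4 2.938 1.750
2 4 4.702 2.134
3 4 4.613 2.883
4 4 4.724 3.460
5 4 4.571 3.949
6 4 4.346 4.302
7 4 4.064 4.528
8 4 3.776 4.638
9 4 3.511 4.655
10 4 3.289 4.601
11 4 3.120 4.503
12 4 3.006 4.383

(exact arithmetic carried between steps; '≈' marks a value shown rounded to 6 d.p. or computed from one; I and e_prev carry over from the previous line; the table rounds u and y to 3 d.p., halves away from zero)
n=0: y=0, sp=4, e=sp−y=4; I=4, D=e−e_prev=4; u=1/2·4+1/2·4+3/4·4=7; next y=4/5·0+1/4·7=1.75
n=1: y=1.75, sp=4, e=sp−y=2.25; I=6.25, D=e−e_prev=-1.75; u=1/2·2.25+1/2·6.25+3/4·(-1.75)=2.9375; next y=4/5·1.75+1/4·2.9375=2.134375
n=2: y=2.134375, sp=4, e=sp−y=1.865625; I=8.115625, D=e−e_prev=-0.384375; u=1/2·1.865625+1/2·8.115625+3/4·(-0.384375)≈4.702344; next y=4/5·2.134375+1/4·4.702344≈2.883086
n=3: y≈2.883086, sp=4, e=sp−y≈1.116914; I≈9.232539, D=e−e_prev≈-0.748711; u=1/2·1.116914+1/2·9.232539+3/4·(-0.748711)≈4.613193; next y=4/5·2.883086+1/4·4.613193≈3.459767
n=4: y≈3.459767, sp=4, e=sp−y≈0.540233; I≈9.772772, D=e−e_prev≈-0.576681; u=1/2·0.540233+1/2·9.772772+3/4·(-0.576681)≈4.723992; next y=4/5·3.459767+1/4·4.723992≈3.948812
n=5: y≈3.948812, sp=4, e=sp−y≈0.051188; I≈9.823960, D=e−e_prev≈-0.489044; u=1/2·0.051188+1/2·9.823960+3/4·(-0.489044)≈4.570791; next y=4/5·3.948812+1/4·4.570791≈4.301747
n=6: y≈4.301747, sp=4, e=sp−y≈-0.301747; I≈9.522213, D=e−e_prev≈-0.352935; u=1/2·(-0.301747)+1/2·9.522213+3/4·(-0.352935)≈4.345532; next y=4/5·4.301747+1/4·4.345532≈4.527781
n=7: y≈4.527781, sp=4, e=sp−y≈-0.527781; I≈8.994433, D=e−e_prev≈-0.226033; u=1/2·(-0.527781)+1/2·8.994433+3/4·(-0.226033)≈4.063801; next y=4/5·4.527781+1/4·4.063801≈4.638175
n=8: y≈4.638175, sp=4, e=sp−y≈-0.638175; I≈8.356258, D=e−e_prev≈-0.110394; u=1/2·(-0.638175)+1/2·8.356258+3/4·(-0.110394)≈3.776246; next y=4/5·4.638175+1/4·3.776246≈4.654601
n=9: y≈4.654601, sp=4, e=sp−y≈-0.654601; I≈7.701657, D=e−e_prev≈-0.016427; u=1/2·(-0.654601)+1/2·7.701657+3/4·(-0.016427)≈3.511208; next y=4/5·4.654601+1/4·3.511208≈4.601483
n=10: y≈4.601483, sp=4, e=sp−y≈-0.601483; I≈7.100174, D=e−e_prev≈0.053118; u=1/2·(-0.601483)+1/2·7.100174+3/4·0.053118≈3.289184; next y=4/5·4.601483+1/4·3.289184≈4.503482
n=11: y≈4.503482, sp=4, e=sp−y≈-0.503482; I≈6.596691, D=e−e_prev≈0.098001; u=1/2·(-0.503482)+1/2·6.596691+3/4·0.098001≈3.120105; next y=4/5·4.503482+1/4·3.120105≈4.382812
n=12: y≈4.382812, sp=4, e=sp−y≈-0.382812; I≈6.213879, D=e−e_prev≈0.120670; u=1/2·(-0.382812)+1/2·6.213879+3/4·0.120670≈3.006036; next y=4/5·4.382812+1/4·3.006036≈4.257759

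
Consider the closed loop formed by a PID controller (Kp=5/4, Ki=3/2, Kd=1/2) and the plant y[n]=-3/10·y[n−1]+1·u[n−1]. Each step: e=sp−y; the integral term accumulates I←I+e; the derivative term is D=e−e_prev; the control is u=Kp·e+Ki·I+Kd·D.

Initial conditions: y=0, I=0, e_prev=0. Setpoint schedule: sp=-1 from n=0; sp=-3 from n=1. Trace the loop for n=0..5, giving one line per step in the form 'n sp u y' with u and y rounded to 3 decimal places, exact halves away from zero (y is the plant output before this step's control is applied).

(exact arithmetic carried between steps; '≈' marks a value shown rounded to 6 d.p. or computed from one; I and e_prev carry over from the previous line; the table rounds u and y to 3 d.p., halves away from zero)
n=0: y=0, sp=-1, e=sp−y=-1; I=-1, D=e−e_prev=-1; u=5/4·(-1)+3/2·(-1)+1/2·(-1)=-3.25; next y=-3/10·0+1·(-3.25)=-3.25
n=1: y=-3.25, sp=-3, e=sp−y=0.25; I=-0.75, D=e−e_prev=1.25; u=5/4·0.25+3/2·(-0.75)+1/2·1.25=-0.1875; next y=-3/10·(-3.25)+1·(-0.1875)=0.7875
n=2: y=0.7875, sp=-3, e=sp−y=-3.7875; I=-4.5375, D=e−e_prev=-4.0375; u=5/4·(-3.7875)+3/2·(-4.5375)+1/2·(-4.0375)=-13.559375; next y=-3/10·0.7875+1·(-13.559375)=-13.795625
n=3: y=-13.795625, sp=-3, e=sp−y=10.795625; I=6.258125, D=e−e_prev=14.583125; u=5/4·10.795625+3/2·6.258125+1/2·14.583125≈30.173281; next y=-3/10·(-13.795625)+1·30.173281≈34.311969
n=4: y≈34.311969, sp=-3, e=sp−y≈-37.311969; I≈-31.053844, D=e−e_prev≈-48.107594; u=5/4·(-37.311969)+3/2·(-31.053844)+1/2·(-48.107594)≈-117.274523; next y=-3/10·34.311969+1·(-117.274523)≈-127.568114
n=5: y≈-127.568114, sp=-3, e=sp−y≈124.568114; I≈93.514270, D=e−e_prev≈161.880083; u=5/4·124.568114+3/2·93.514270+1/2·161.880083≈376.921589; next y=-3/10·(-127.568114)+1·376.921589≈415.192024

0 -1 -3.250 0.000
1 -3 -0.188 -3.250
2 -3 -13.559 0.788
3 -3 30.173 -13.796
4 -3 -117.275 34.312
5 -3 376.922 -127.568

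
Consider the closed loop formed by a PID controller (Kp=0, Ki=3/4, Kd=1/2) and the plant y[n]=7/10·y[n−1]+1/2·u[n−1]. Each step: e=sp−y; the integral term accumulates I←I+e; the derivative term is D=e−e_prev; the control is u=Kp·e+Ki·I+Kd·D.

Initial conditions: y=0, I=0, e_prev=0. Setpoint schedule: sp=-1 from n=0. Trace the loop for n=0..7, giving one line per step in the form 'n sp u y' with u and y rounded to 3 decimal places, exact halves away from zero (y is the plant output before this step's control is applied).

0 -1 -1.250 0.000
1 -1 -0.719 -0.625
2 -1 -1.098 -0.797
3 -1 -0.949 -1.107
4 -1 -0.846 -1.249
5 -1 -0.670 -1.297
6 -1 -0.539 -1.243
7 -1 -0.459 -1.140

(exact arithmetic carried between steps; '≈' marks a value shown rounded to 6 d.p. or computed from one; I and e_prev carry over from the previous line; the table rounds u and y to 3 d.p., halves away from zero)
n=0: y=0, sp=-1, e=sp−y=-1; I=-1, D=e−e_prev=-1; u=0·(-1)+3/4·(-1)+1/2·(-1)=-1.25; next y=7/10·0+1/2·(-1.25)=-0.625
n=1: y=-0.625, sp=-1, e=sp−y=-0.375; I=-1.375, D=e−e_prev=0.625; u=0·(-0.375)+3/4·(-1.375)+1/2·0.625=-0.71875; next y=7/10·(-0.625)+1/2·(-0.71875)=-0.796875
n=2: y=-0.796875, sp=-1, e=sp−y=-0.203125; I=-1.578125, D=e−e_prev=0.171875; u=0·(-0.203125)+3/4·(-1.578125)+1/2·0.171875≈-1.097656; next y=7/10·(-0.796875)+1/2·(-1.097656)≈-1.106641
n=3: y≈-1.106641, sp=-1, e=sp−y≈0.106641; I≈-1.471484, D=e−e_prev≈0.309766; u=0·0.106641+3/4·(-1.471484)+1/2·0.309766≈-0.948730; next y=7/10·(-1.106641)+1/2·(-0.948730)≈-1.249014
n=4: y≈-1.249014, sp=-1, e=sp−y≈0.249014; I≈-1.222471, D=e−e_prev≈0.142373; u=0·0.249014+3/4·(-1.222471)+1/2·0.142373≈-0.845667; next y=7/10·(-1.249014)+1/2·(-0.845667)≈-1.297143
n=5: y≈-1.297143, sp=-1, e=sp−y≈0.297143; I≈-0.925328, D=e−e_prev≈0.048129; u=0·0.297143+3/4·(-0.925328)+1/2·0.048129≈-0.669931; next y=7/10·(-1.297143)+1/2·(-0.669931)≈-1.242966
n=6: y≈-1.242966, sp=-1, e=sp−y≈0.242966; I≈-0.682362, D=e−e_prev≈-0.054177; u=0·0.242966+3/4·(-0.682362)+1/2·(-0.054177)≈-0.538860; next y=7/10·(-1.242966)+1/2·(-0.538860)≈-1.139506
n=7: y≈-1.139506, sp=-1, e=sp−y≈0.139506; I≈-0.542856, D=e−e_prev≈-0.103460; u=0·0.139506+3/4·(-0.542856)+1/2·(-0.103460)≈-0.458872; next y=7/10·(-1.139506)+1/2·(-0.458872)≈-1.027090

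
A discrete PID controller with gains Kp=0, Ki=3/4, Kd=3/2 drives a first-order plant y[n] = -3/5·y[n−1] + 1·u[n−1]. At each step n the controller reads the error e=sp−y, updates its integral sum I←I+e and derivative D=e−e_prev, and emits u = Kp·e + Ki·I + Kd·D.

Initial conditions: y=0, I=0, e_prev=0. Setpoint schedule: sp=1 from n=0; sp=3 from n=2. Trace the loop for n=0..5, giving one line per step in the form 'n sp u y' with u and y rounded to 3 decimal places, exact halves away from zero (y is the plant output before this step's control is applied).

(exact arithmetic carried between steps; '≈' marks a value shown rounded to 6 d.p. or computed from one; I and e_prev carry over from the previous line; the table rounds u and y to 3 d.p., halves away from zero)
n=0: y=0, sp=1, e=sp−y=1; I=1, D=e−e_prev=1; u=0·1+3/4·1+3/2·1=2.25; next y=-3/5·0+1·2.25=2.25
n=1: y=2.25, sp=1, e=sp−y=-1.25; I=-0.25, D=e−e_prev=-2.25; u=0·(-1.25)+3/4·(-0.25)+3/2·(-2.25)=-3.5625; next y=-3/5·2.25+1·(-3.5625)=-4.9125
n=2: y=-4.9125, sp=3, e=sp−y=7.9125; I=7.6625, D=e−e_prev=9.1625; u=0·7.9125+3/4·7.6625+3/2·9.1625=19.490625; next y=-3/5·(-4.9125)+1·19.490625=22.438125
n=3: y=22.438125, sp=3, e=sp−y=-19.438125; I=-11.775625, D=e−e_prev=-27.350625; u=0·(-19.438125)+3/4·(-11.775625)+3/2·(-27.350625)≈-49.857656; next y=-3/5·22.438125+1·(-49.857656)≈-63.320531
n=4: y≈-63.320531, sp=3, e=sp−y≈66.320531; I≈54.544906, D=e−e_prev≈85.758656; u=0·66.320531+3/4·54.544906+3/2·85.758656≈169.546664; next y=-3/5·(-63.320531)+1·169.546664≈207.538983
n=5: y≈207.538983, sp=3, e=sp−y≈-204.538983; I≈-149.994077, D=e−e_prev≈-270.859514; u=0·(-204.538983)+3/4·(-149.994077)+3/2·(-270.859514)≈-518.784829; next y=-3/5·207.538983+1·(-518.784829)≈-643.308218

0 1 2.250 0.000
1 1 -3.563 2.250
2 3 19.491 -4.913
3 3 -49.858 22.438
4 3 169.547 -63.321
5 3 -518.785 207.539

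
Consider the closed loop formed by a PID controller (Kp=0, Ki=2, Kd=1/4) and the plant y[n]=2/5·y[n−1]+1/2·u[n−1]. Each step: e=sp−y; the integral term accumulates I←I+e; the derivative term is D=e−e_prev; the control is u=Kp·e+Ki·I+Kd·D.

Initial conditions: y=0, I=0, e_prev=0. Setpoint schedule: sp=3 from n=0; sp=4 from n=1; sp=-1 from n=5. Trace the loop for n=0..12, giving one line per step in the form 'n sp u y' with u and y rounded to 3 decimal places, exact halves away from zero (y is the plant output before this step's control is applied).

(exact arithmetic carried between steps; '≈' marks a value shown rounded to 6 d.p. or computed from one; I and e_prev carry over from the previous line; the table rounds u and y to 3 d.p., halves away from zero)
n=0: y=0, sp=3, e=sp−y=3; I=3, D=e−e_prev=3; u=0·3+2·3+1/4·3=6.75; next y=2/5·0+1/2·6.75=3.375
n=1: y=3.375, sp=4, e=sp−y=0.625; I=3.625, D=e−e_prev=-2.375; u=0·0.625+2·3.625+1/4·(-2.375)=6.65625; next y=2/5·3.375+1/2·6.65625=4.678125
n=2: y=4.678125, sp=4, e=sp−y=-0.678125; I=2.946875, D=e−e_prev=-1.303125; u=0·(-0.678125)+2·2.946875+1/4·(-1.303125)≈5.567969; next y=2/5·4.678125+1/2·5.567969≈4.655234
n=3: y≈4.655234, sp=4, e=sp−y≈-0.655234; I≈2.291641, D=e−e_prev≈0.022891; u=0·(-0.655234)+2·2.291641+1/4·0.022891≈4.589004; next y=2/5·4.655234+1/2·4.589004≈4.156596
n=4: y≈4.156596, sp=4, e=sp−y≈-0.156596; I≈2.135045, D=e−e_prev≈0.498639; u=0·(-0.156596)+2·2.135045+1/4·0.498639≈4.394750; next y=2/5·4.156596+1/2·4.394750≈3.860013
n=5: y≈3.860013, sp=-1, e=sp−y≈-4.860013; I≈-2.724968, D=e−e_prev≈-4.703417; u=0·(-4.860013)+2·(-2.724968)+1/4·(-4.703417)≈-6.625791; next y=2/5·3.860013+1/2·(-6.625791)≈-1.768890
n=6: y≈-1.768890, sp=-1, e=sp−y≈0.768890; I≈-1.956078, D=e−e_prev≈5.628903; u=0·0.768890+2·(-1.956078)+1/4·5.628903≈-2.504930; next y=2/5·(-1.768890)+1/2·(-2.504930)≈-1.960021
n=7: y≈-1.960021, sp=-1, e=sp−y≈0.960021; I≈-0.996057, D=e−e_prev≈0.191131; u=0·0.960021+2·(-0.996057)+1/4·0.191131≈-1.944331; next y=2/5·(-1.960021)+1/2·(-1.944331)≈-1.756174
n=8: y≈-1.756174, sp=-1, e=sp−y≈0.756174; I≈-0.239883, D=e−e_prev≈-0.203847; u=0·0.756174+2·(-0.239883)+1/4·(-0.203847)≈-0.530728; next y=2/5·(-1.756174)+1/2·(-0.530728)≈-0.967833
n=9: y≈-0.967833, sp=-1, e=sp−y≈-0.032167; I≈-0.272050, D=e−e_prev≈-0.788341; u=0·(-0.032167)+2·(-0.272050)+1/4·(-0.788341)≈-0.741184; next y=2/5·(-0.967833)+1/2·(-0.741184)≈-0.757725
n=10: y≈-0.757725, sp=-1, e=sp−y≈-0.242275; I≈-0.514324, D=e−e_prev≈-0.210108; u=0·(-0.242275)+2·(-0.514324)+1/4·(-0.210108)≈-1.081175; next y=2/5·(-0.757725)+1/2·(-1.081175)≈-0.843678
n=11: y≈-0.843678, sp=-1, e=sp−y≈-0.156322; I≈-0.670646, D=e−e_prev≈0.085952; u=0·(-0.156322)+2·(-0.670646)+1/4·0.085952≈-1.319805; next y=2/5·(-0.843678)+1/2·(-1.319805)≈-0.997373
n=12: y≈-0.997373, sp=-1, e=sp−y≈-0.002627; I≈-0.673273, D=e−e_prev≈0.153696; u=0·(-0.002627)+2·(-0.673273)+1/4·0.153696≈-1.308122; next y=2/5·(-0.997373)+1/2·(-1.308122)≈-1.053010

0 3 6.750 0.000
1 4 6.656 3.375
2 4 5.568 4.678
3 4 4.589 4.655
4 4 4.395 4.157
5 -1 -6.626 3.860
6 -1 -2.505 -1.769
7 -1 -1.944 -1.960
8 -1 -0.531 -1.756
9 -1 -0.741 -0.968
10 -1 -1.081 -0.758
11 -1 -1.320 -0.844
12 -1 -1.308 -0.997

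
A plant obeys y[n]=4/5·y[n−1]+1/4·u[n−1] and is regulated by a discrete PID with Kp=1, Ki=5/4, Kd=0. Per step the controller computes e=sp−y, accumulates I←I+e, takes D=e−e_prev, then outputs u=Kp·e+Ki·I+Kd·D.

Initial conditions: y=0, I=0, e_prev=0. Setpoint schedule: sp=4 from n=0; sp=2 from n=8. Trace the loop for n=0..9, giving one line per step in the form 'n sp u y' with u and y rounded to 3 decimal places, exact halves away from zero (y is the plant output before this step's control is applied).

(exact arithmetic carried between steps; '≈' marks a value shown rounded to 6 d.p. or computed from one; I and e_prev carry over from the previous line; the table rounds u and y to 3 d.p., halves away from zero)
n=0: y=0, sp=4, e=sp−y=4; I=4, D=e−e_prev=4; u=1·4+5/4·4+0·4=9; next y=4/5·0+1/4·9=2.25
n=1: y=2.25, sp=4, e=sp−y=1.75; I=5.75, D=e−e_prev=-2.25; u=1·1.75+5/4·5.75+0·(-2.25)=8.9375; next y=4/5·2.25+1/4·8.9375=4.034375
n=2: y=4.034375, sp=4, e=sp−y=-0.034375; I=5.715625, D=e−e_prev=-1.784375; u=1·(-0.034375)+5/4·5.715625+0·(-1.784375)≈7.110156; next y=4/5·4.034375+1/4·7.110156≈5.005039
n=3: y≈5.005039, sp=4, e=sp−y≈-1.005039; I≈4.710586, D=e−e_prev≈-0.970664; u=1·(-1.005039)+5/4·4.710586+0·(-0.970664)≈4.883193; next y=4/5·5.005039+1/4·4.883193≈5.224830
n=4: y≈5.224830, sp=4, e=sp−y≈-1.224830; I≈3.485756, D=e−e_prev≈-0.219791; u=1·(-1.224830)+5/4·3.485756+0·(-0.219791)≈3.132366; next y=4/5·5.224830+1/4·3.132366≈4.962955
n=5: y≈4.962955, sp=4, e=sp−y≈-0.962955; I≈2.522801, D=e−e_prev≈0.261874; u=1·(-0.962955)+5/4·2.522801+0·0.261874≈2.190546; next y=4/5·4.962955+1/4·2.190546≈4.518001
n=6: y≈4.518001, sp=4, e=sp−y≈-0.518001; I≈2.004801, D=e−e_prev≈0.444954; u=1·(-0.518001)+5/4·2.004801+0·0.444954≈1.988000; next y=4/5·4.518001+1/4·1.988000≈4.111401
n=7: y≈4.111401, sp=4, e=sp−y≈-0.111401; I≈1.893400, D=e−e_prev≈0.406600; u=1·(-0.111401)+5/4·1.893400+0·0.406600≈2.255349; next y=4/5·4.111401+1/4·2.255349≈3.852958
n=8: y≈3.852958, sp=2, e=sp−y≈-1.852958; I≈0.040442, D=e−e_prev≈-1.741557; u=1·(-1.852958)+5/4·0.040442+0·(-1.741557)≈-1.802405; next y=4/5·3.852958+1/4·(-1.802405)≈2.631765
n=9: y≈2.631765, sp=2, e=sp−y≈-0.631765; I≈-0.591323, D=e−e_prev≈1.221193; u=1·(-0.631765)+5/4·(-0.591323)+0·1.221193≈-1.370918; next y=4/5·2.631765+1/4·(-1.370918)≈1.762682

0 4 9.000 0.000
1 4 8.938 2.250
2 4 7.110 4.034
3 4 4.883 5.005
4 4 3.132 5.225
5 4 2.191 4.963
6 4 1.988 4.518
7 4 2.255 4.111
8 2 -1.802 3.853
9 2 -1.371 2.632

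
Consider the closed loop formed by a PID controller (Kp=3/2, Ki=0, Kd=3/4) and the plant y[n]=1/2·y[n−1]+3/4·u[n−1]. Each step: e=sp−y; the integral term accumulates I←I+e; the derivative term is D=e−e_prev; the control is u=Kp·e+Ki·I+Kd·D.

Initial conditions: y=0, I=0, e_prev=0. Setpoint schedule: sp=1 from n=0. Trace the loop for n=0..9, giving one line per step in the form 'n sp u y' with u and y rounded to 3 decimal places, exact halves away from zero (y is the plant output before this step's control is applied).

(exact arithmetic carried between steps; '≈' marks a value shown rounded to 6 d.p. or computed from one; I and e_prev carry over from the previous line; the table rounds u and y to 3 d.p., halves away from zero)
n=0: y=0, sp=1, e=sp−y=1; I=1, D=e−e_prev=1; u=3/2·1+0·1+3/4·1=2.25; next y=1/2·0+3/4·2.25=1.6875
n=1: y=1.6875, sp=1, e=sp−y=-0.6875; I=0.3125, D=e−e_prev=-1.6875; u=3/2·(-0.6875)+0·0.3125+3/4·(-1.6875)=-2.296875; next y=1/2·1.6875+3/4·(-2.296875)≈-0.878906
n=2: y≈-0.878906, sp=1, e=sp−y≈1.878906; I≈2.191406, D=e−e_prev≈2.566406; u=3/2·1.878906+0·2.191406+3/4·2.566406≈4.743164; next y=1/2·(-0.878906)+3/4·4.743164≈3.117920
n=3: y≈3.117920, sp=1, e=sp−y≈-2.117920; I≈0.073486, D=e−e_prev≈-3.996826; u=3/2·(-2.117920)+0·0.073486+3/4·(-3.996826)≈-6.174500; next y=1/2·3.117920+3/4·(-6.174500)≈-3.071915
n=4: y≈-3.071915, sp=1, e=sp−y≈4.071915; I≈4.145401, D=e−e_prev≈6.189835; u=3/2·4.071915+0·4.145401+3/4·6.189835≈10.750248; next y=1/2·(-3.071915)+3/4·10.750248≈6.526729
n=5: y≈6.526729, sp=1, e=sp−y≈-5.526729; I≈-1.381328, D=e−e_prev≈-9.598643; u=3/2·(-5.526729)+0·(-1.381328)+3/4·(-9.598643)≈-15.489075; next y=1/2·6.526729+3/4·(-15.489075)≈-8.353442
n=6: y≈-8.353442, sp=1, e=sp−y≈9.353442; I≈7.972115, D=e−e_prev≈14.880171; u=3/2·9.353442+0·7.972115+3/4·14.880171≈25.190292; next y=1/2·(-8.353442)+3/4·25.190292≈14.715998
n=7: y≈14.715998, sp=1, e=sp−y≈-13.715998; I≈-5.743883, D=e−e_prev≈-23.069440; u=3/2·(-13.715998)+0·(-5.743883)+3/4·(-23.069440)≈-37.876076; next y=1/2·14.715998+3/4·(-37.876076)≈-21.049058
n=8: y≈-21.049058, sp=1, e=sp−y≈22.049058; I≈16.305175, D=e−e_prev≈35.765056; u=3/2·22.049058+0·16.305175+3/4·35.765056≈59.897379; next y=1/2·(-21.049058)+3/4·59.897379≈34.398505
n=9: y≈34.398505, sp=1, e=sp−y≈-33.398505; I≈-17.093330, D=e−e_prev≈-55.447564; u=3/2·(-33.398505)+0·(-17.093330)+3/4·(-55.447564)≈-91.683431; next y=1/2·34.398505+3/4·(-91.683431)≈-51.563320

0 1 2.250 0.000
1 1 -2.297 1.688
2 1 4.743 -0.879
3 1 -6.174 3.118
4 1 10.750 -3.072
5 1 -15.489 6.527
6 1 25.190 -8.353
7 1 -37.876 14.716
8 1 59.897 -21.049
9 1 -91.683 34.399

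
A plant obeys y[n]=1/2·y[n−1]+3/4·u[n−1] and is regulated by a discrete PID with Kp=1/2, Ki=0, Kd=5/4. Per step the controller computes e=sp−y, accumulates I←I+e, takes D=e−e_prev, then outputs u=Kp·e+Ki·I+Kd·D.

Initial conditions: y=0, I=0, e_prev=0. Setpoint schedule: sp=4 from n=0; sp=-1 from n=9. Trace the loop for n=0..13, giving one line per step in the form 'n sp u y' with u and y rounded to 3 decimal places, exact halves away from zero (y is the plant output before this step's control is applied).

0 4 7.000 0.000
1 4 -7.188 5.250
2 4 13.402 -2.766
3 4 -16.628 8.669
4 4 27.075 -8.136
5 4 -36.587 16.238
6 4 56.109 -19.321
7 4 -78.889 32.421
8 4 117.699 -42.956
9 -1 -177.339 66.797
10 -1 257.306 -99.606
11 -1 -375.566 143.177
12 -1 546.122 -210.086
13 -1 -796.068 304.548

(exact arithmetic carried between steps; '≈' marks a value shown rounded to 6 d.p. or computed from one; I and e_prev carry over from the previous line; the table rounds u and y to 3 d.p., halves away from zero)
n=0: y=0, sp=4, e=sp−y=4; I=4, D=e−e_prev=4; u=1/2·4+0·4+5/4·4=7; next y=1/2·0+3/4·7=5.25
n=1: y=5.25, sp=4, e=sp−y=-1.25; I=2.75, D=e−e_prev=-5.25; u=1/2·(-1.25)+0·2.75+5/4·(-5.25)=-7.1875; next y=1/2·5.25+3/4·(-7.1875)=-2.765625
n=2: y=-2.765625, sp=4, e=sp−y=6.765625; I=9.515625, D=e−e_prev=8.015625; u=1/2·6.765625+0·9.515625+5/4·8.015625≈13.402344; next y=1/2·(-2.765625)+3/4·13.402344≈8.668945
n=3: y≈8.668945, sp=4, e=sp−y≈-4.668945; I≈4.846680, D=e−e_prev≈-11.434570; u=1/2·(-4.668945)+0·4.846680+5/4·(-11.434570)≈-16.627686; next y=1/2·8.668945+3/4·(-16.627686)≈-8.136292
n=4: y≈-8.136292, sp=4, e=sp−y≈12.136292; I≈16.982971, D=e−e_prev≈16.805237; u=1/2·12.136292+0·16.982971+5/4·16.805237≈27.074692; next y=1/2·(-8.136292)+3/4·27.074692≈16.237873
n=5: y≈16.237873, sp=4, e=sp−y≈-12.237873; I≈4.745098, D=e−e_prev≈-24.374165; u=1/2·(-12.237873)+0·4.745098+5/4·(-24.374165)≈-36.586642; next y=1/2·16.237873+3/4·(-36.586642)≈-19.321045
n=6: y≈-19.321045, sp=4, e=sp−y≈23.321045; I≈28.066143, D=e−e_prev≈35.558918; u=1/2·23.321045+0·28.066143+5/4·35.558918≈56.109170; next y=1/2·(-19.321045)+3/4·56.109170≈32.421355
n=7: y≈32.421355, sp=4, e=sp−y≈-28.421355; I≈-0.355212, D=e−e_prev≈-51.742400; u=1/2·(-28.421355)+0·(-0.355212)+5/4·(-51.742400)≈-78.888678; next y=1/2·32.421355+3/4·(-78.888678)≈-42.955831
n=8: y≈-42.955831, sp=4, e=sp−y≈46.955831; I≈46.600619, D=e−e_prev≈75.377186; u=1/2·46.955831+0·46.600619+5/4·75.377186≈117.699398; next y=1/2·(-42.955831)+3/4·117.699398≈66.796633
n=9: y≈66.796633, sp=-1, e=sp−y≈-67.796633; I≈-21.196014, D=e−e_prev≈-114.752464; u=1/2·(-67.796633)+0·(-21.196014)+5/4·(-114.752464)≈-177.338897; next y=1/2·66.796633+3/4·(-177.338897)≈-99.605856
n=10: y≈-99.605856, sp=-1, e=sp−y≈98.605856; I≈77.409842, D=e−e_prev≈166.402489; u=1/2·98.605856+0·77.409842+5/4·166.402489≈257.306039; next y=1/2·(-99.605856)+3/4·257.306039≈143.176602
n=11: y≈143.176602, sp=-1, e=sp−y≈-144.176602; I≈-66.766760, D=e−e_prev≈-242.782457; u=1/2·(-144.176602)+0·(-66.766760)+5/4·(-242.782457)≈-375.566373; next y=1/2·143.176602+3/4·(-375.566373)≈-210.086479
n=12: y≈-210.086479, sp=-1, e=sp−y≈209.086479; I≈142.319719, D=e−e_prev≈353.263080; u=1/2·209.086479+0·142.319719+5/4·353.263080≈546.122090; next y=1/2·(-210.086479)+3/4·546.122090≈304.548328
n=13: y≈304.548328, sp=-1, e=sp−y≈-305.548328; I≈-163.228609, D=e−e_prev≈-514.634807; u=1/2·(-305.548328)+0·(-163.228609)+5/4·(-514.634807)≈-796.067672; next y=1/2·304.548328+3/4·(-796.067672)≈-444.776590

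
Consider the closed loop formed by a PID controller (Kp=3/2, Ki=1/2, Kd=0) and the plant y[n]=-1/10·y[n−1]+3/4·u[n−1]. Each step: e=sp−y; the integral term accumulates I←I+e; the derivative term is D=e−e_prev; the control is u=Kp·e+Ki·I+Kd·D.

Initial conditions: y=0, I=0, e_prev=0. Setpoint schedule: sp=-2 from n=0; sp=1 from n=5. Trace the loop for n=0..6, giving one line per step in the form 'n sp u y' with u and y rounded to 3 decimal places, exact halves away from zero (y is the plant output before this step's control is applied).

0 -2 -4.000 0.000
1 -2 1.000 -3.000
2 -2 -6.600 1.050
3 -2 4.085 -5.055
4 -2 -11.636 3.569
5 1 16.886 -9.084
6 1 -23.386 13.573

(exact arithmetic carried between steps; '≈' marks a value shown rounded to 6 d.p. or computed from one; I and e_prev carry over from the previous line; the table rounds u and y to 3 d.p., halves away from zero)
n=0: y=0, sp=-2, e=sp−y=-2; I=-2, D=e−e_prev=-2; u=3/2·(-2)+1/2·(-2)+0·(-2)=-4; next y=-1/10·0+3/4·(-4)=-3
n=1: y=-3, sp=-2, e=sp−y=1; I=-1, D=e−e_prev=3; u=3/2·1+1/2·(-1)+0·3=1; next y=-1/10·(-3)+3/4·1=1.05
n=2: y=1.05, sp=-2, e=sp−y=-3.05; I=-4.05, D=e−e_prev=-4.05; u=3/2·(-3.05)+1/2·(-4.05)+0·(-4.05)=-6.6; next y=-1/10·1.05+3/4·(-6.6)=-5.055
n=3: y=-5.055, sp=-2, e=sp−y=3.055; I=-0.995, D=e−e_prev=6.105; u=3/2·3.055+1/2·(-0.995)+0·6.105=4.085; next y=-1/10·(-5.055)+3/4·4.085=3.56925
n=4: y=3.56925, sp=-2, e=sp−y=-5.56925; I=-6.56425, D=e−e_prev=-8.62425; u=3/2·(-5.56925)+1/2·(-6.56425)+0·(-8.62425)=-11.636; next y=-1/10·3.56925+3/4·(-11.636)=-9.083925
n=5: y=-9.083925, sp=1, e=sp−y=10.083925; I=3.519675, D=e−e_prev=15.653175; u=3/2·10.083925+1/2·3.519675+0·15.653175=16.885725; next y=-1/10·(-9.083925)+3/4·16.885725≈13.572686
n=6: y≈13.572686, sp=1, e=sp−y≈-12.572686; I≈-9.053011, D=e−e_prev≈-22.656611; u=3/2·(-12.572686)+1/2·(-9.053011)+0·(-22.656611)≈-23.385535; next y=-1/10·13.572686+3/4·(-23.385535)≈-18.896420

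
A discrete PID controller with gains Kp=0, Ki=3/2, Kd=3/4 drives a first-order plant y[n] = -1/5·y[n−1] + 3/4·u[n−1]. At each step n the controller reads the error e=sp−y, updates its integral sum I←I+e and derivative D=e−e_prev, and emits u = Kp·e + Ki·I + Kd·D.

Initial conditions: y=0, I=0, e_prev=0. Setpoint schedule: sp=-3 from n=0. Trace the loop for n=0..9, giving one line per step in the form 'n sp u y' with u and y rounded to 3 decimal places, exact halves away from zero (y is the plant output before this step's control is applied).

(exact arithmetic carried between steps; '≈' marks a value shown rounded to 6 d.p. or computed from one; I and e_prev carry over from the previous line; the table rounds u and y to 3 d.p., halves away from zero)
n=0: y=0, sp=-3, e=sp−y=-3; I=-3, D=e−e_prev=-3; u=0·(-3)+3/2·(-3)+3/4·(-3)=-6.75; next y=-1/5·0+3/4·(-6.75)=-5.0625
n=1: y=-5.0625, sp=-3, e=sp−y=2.0625; I=-0.9375, D=e−e_prev=5.0625; u=0·2.0625+3/2·(-0.9375)+3/4·5.0625=2.390625; next y=-1/5·(-5.0625)+3/4·2.390625≈2.805469
n=2: y≈2.805469, sp=-3, e=sp−y≈-5.805469; I≈-6.742969, D=e−e_prev≈-7.867969; u=0·(-5.805469)+3/2·(-6.742969)+3/4·(-7.867969)≈-16.015430; next y=-1/5·2.805469+3/4·(-16.015430)≈-12.572666
n=3: y≈-12.572666, sp=-3, e=sp−y≈9.572666; I≈2.829697, D=e−e_prev≈15.378135; u=0·9.572666+3/2·2.829697+3/4·15.378135≈15.778147; next y=-1/5·(-12.572666)+3/4·15.778147≈14.348143
n=4: y≈14.348143, sp=-3, e=sp−y≈-17.348143; I≈-14.518446, D=e−e_prev≈-26.920809; u=0·(-17.348143)+3/2·(-14.518446)+3/4·(-26.920809)≈-41.968276; next y=-1/5·14.348143+3/4·(-41.968276)≈-34.345836
n=5: y≈-34.345836, sp=-3, e=sp−y≈31.345836; I≈16.827390, D=e−e_prev≈48.693979; u=0·31.345836+3/2·16.827390+3/4·48.693979≈61.761569; next y=-1/5·(-34.345836)+3/4·61.761569≈53.190344
n=6: y≈53.190344, sp=-3, e=sp−y≈-56.190344; I≈-39.362954, D=e−e_prev≈-87.536180; u=0·(-56.190344)+3/2·(-39.362954)+3/4·(-87.536180)≈-124.696566; next y=-1/5·53.190344+3/4·(-124.696566)≈-104.160494
n=7: y≈-104.160494, sp=-3, e=sp−y≈101.160494; I≈61.797539, D=e−e_prev≈157.350838; u=0·101.160494+3/2·61.797539+3/4·157.350838≈210.709437; next y=-1/5·(-104.160494)+3/4·210.709437≈178.864177
n=8: y≈178.864177, sp=-3, e=sp−y≈-181.864177; I≈-120.066637, D=e−e_prev≈-283.024670; u=0·(-181.864177)+3/2·(-120.066637)+3/4·(-283.024670)≈-392.368459; next y=-1/5·178.864177+3/4·(-392.368459)≈-330.049180
n=9: y≈-330.049180, sp=-3, e=sp−y≈327.049180; I≈206.982542, D=e−e_prev≈508.913356; u=0·327.049180+3/2·206.982542+3/4·508.913356≈692.158830; next y=-1/5·(-330.049180)+3/4·692.158830≈585.128959

0 -3 -6.750 0.000
1 -3 2.391 -5.063
2 -3 -16.015 2.805
3 -3 15.778 -12.573
4 -3 -41.968 14.348
5 -3 61.762 -34.346
6 -3 -124.697 53.190
7 -3 210.709 -104.160
8 -3 -392.368 178.864
9 -3 692.159 -330.049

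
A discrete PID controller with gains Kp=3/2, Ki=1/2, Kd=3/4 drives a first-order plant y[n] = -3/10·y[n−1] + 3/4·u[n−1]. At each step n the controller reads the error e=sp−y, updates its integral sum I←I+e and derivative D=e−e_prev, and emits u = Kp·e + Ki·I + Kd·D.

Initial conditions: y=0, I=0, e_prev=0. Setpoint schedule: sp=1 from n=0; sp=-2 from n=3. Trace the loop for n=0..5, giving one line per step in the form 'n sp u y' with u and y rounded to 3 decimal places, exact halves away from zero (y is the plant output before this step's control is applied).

0 1 2.750 0.000
1 1 -3.172 2.063
2 1 11.759 -2.998
3 -2 -33.257 9.719
4 -2 76.008 -27.858
5 -2 -195.606 65.363

(exact arithmetic carried between steps; '≈' marks a value shown rounded to 6 d.p. or computed from one; I and e_prev carry over from the previous line; the table rounds u and y to 3 d.p., halves away from zero)
n=0: y=0, sp=1, e=sp−y=1; I=1, D=e−e_prev=1; u=3/2·1+1/2·1+3/4·1=2.75; next y=-3/10·0+3/4·2.75=2.0625
n=1: y=2.0625, sp=1, e=sp−y=-1.0625; I=-0.0625, D=e−e_prev=-2.0625; u=3/2·(-1.0625)+1/2·(-0.0625)+3/4·(-2.0625)=-3.171875; next y=-3/10·2.0625+3/4·(-3.171875)≈-2.997656
n=2: y≈-2.997656, sp=1, e=sp−y≈3.997656; I≈3.935156, D=e−e_prev≈5.060156; u=3/2·3.997656+1/2·3.935156+3/4·5.060156≈11.759180; next y=-3/10·(-2.997656)+3/4·11.759180≈9.718682
n=3: y≈9.718682, sp=-2, e=sp−y≈-11.718682; I≈-7.783525, D=e−e_prev≈-15.716338; u=3/2·(-11.718682)+1/2·(-7.783525)+3/4·(-15.716338)≈-33.257039; next y=-3/10·9.718682+3/4·(-33.257039)≈-27.858383
n=4: y≈-27.858383, sp=-2, e=sp−y≈25.858383; I≈18.074858, D=e−e_prev≈37.577065; u=3/2·25.858383+1/2·18.074858+3/4·37.577065≈76.007803; next y=-3/10·(-27.858383)+3/4·76.007803≈65.363367
n=5: y≈65.363367, sp=-2, e=sp−y≈-67.363367; I≈-49.288509, D=e−e_prev≈-93.221751; u=3/2·(-67.363367)+1/2·(-49.288509)+3/4·(-93.221751)≈-195.605618; next y=-3/10·65.363367+3/4·(-195.605618)≈-166.313224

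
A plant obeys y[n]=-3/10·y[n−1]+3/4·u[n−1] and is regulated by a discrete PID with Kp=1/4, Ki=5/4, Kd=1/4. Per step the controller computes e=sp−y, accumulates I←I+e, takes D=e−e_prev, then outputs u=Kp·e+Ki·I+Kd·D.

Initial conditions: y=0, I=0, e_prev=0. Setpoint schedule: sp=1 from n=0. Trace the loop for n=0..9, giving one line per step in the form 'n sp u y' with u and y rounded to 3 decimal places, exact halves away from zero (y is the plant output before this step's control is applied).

0 1 1.750 0.000
1 1 0.453 1.313
2 1 2.782 -0.054
3 1 -0.016 2.103
4 1 3.949 -0.643
5 1 -1.329 3.155
6 1 5.849 -1.944
7 1 -3.844 4.970
8 1 9.273 -4.374
9 1 -8.467 8.267

(exact arithmetic carried between steps; '≈' marks a value shown rounded to 6 d.p. or computed from one; I and e_prev carry over from the previous line; the table rounds u and y to 3 d.p., halves away from zero)
n=0: y=0, sp=1, e=sp−y=1; I=1, D=e−e_prev=1; u=1/4·1+5/4·1+1/4·1=1.75; next y=-3/10·0+3/4·1.75=1.3125
n=1: y=1.3125, sp=1, e=sp−y=-0.3125; I=0.6875, D=e−e_prev=-1.3125; u=1/4·(-0.3125)+5/4·0.6875+1/4·(-1.3125)=0.453125; next y=-3/10·1.3125+3/4·0.453125≈-0.053906
n=2: y≈-0.053906, sp=1, e=sp−y≈1.053906; I≈1.741406, D=e−e_prev≈1.366406; u=1/4·1.053906+5/4·1.741406+1/4·1.366406≈2.781836; next y=-3/10·(-0.053906)+3/4·2.781836≈2.102549
n=3: y≈2.102549, sp=1, e=sp−y≈-1.102549; I≈0.638857, D=e−e_prev≈-2.156455; u=1/4·(-1.102549)+5/4·0.638857+1/4·(-2.156455)≈-0.016179; next y=-3/10·2.102549+3/4·(-0.016179)≈-0.642899
n=4: y≈-0.642899, sp=1, e=sp−y≈1.642899; I≈2.281756, D=e−e_prev≈2.745448; u=1/4·1.642899+5/4·2.281756+1/4·2.745448≈3.949282; next y=-3/10·(-0.642899)+3/4·3.949282≈3.154831
n=5: y≈3.154831, sp=1, e=sp−y≈-2.154831; I≈0.126925, D=e−e_prev≈-3.797731; u=1/4·(-2.154831)+5/4·0.126925+1/4·(-3.797731)≈-1.329484; next y=-3/10·3.154831+3/4·(-1.329484)≈-1.943563
n=6: y≈-1.943563, sp=1, e=sp−y≈2.943563; I≈3.070488, D=e−e_prev≈5.098394; u=1/4·2.943563+5/4·3.070488+1/4·5.098394≈5.848599; next y=-3/10·(-1.943563)+3/4·5.848599≈4.969518
n=7: y≈4.969518, sp=1, e=sp−y≈-3.969518; I≈-0.899030, D=e−e_prev≈-6.913080; u=1/4·(-3.969518)+5/4·(-0.899030)+1/4·(-6.913080)≈-3.844437; next y=-3/10·4.969518+3/4·(-3.844437)≈-4.374183
n=8: y≈-4.374183, sp=1, e=sp−y≈5.374183; I≈4.475153, D=e−e_prev≈9.343701; u=1/4·5.374183+5/4·4.475153+1/4·9.343701≈9.273412; next y=-3/10·(-4.374183)+3/4·9.273412≈8.267314
n=9: y≈8.267314, sp=1, e=sp−y≈-7.267314; I≈-2.792161, D=e−e_prev≈-12.641498; u=1/4·(-7.267314)+5/4·(-2.792161)+1/4·(-12.641498)≈-8.467405; next y=-3/10·8.267314+3/4·(-8.467405)≈-8.830748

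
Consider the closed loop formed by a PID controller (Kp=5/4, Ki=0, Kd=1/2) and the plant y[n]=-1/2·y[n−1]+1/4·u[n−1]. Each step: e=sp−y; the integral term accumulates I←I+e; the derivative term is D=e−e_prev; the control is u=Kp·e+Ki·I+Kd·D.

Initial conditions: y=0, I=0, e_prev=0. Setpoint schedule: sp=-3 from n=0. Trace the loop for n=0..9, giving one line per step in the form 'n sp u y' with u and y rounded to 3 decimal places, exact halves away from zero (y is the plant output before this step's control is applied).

(exact arithmetic carried between steps; '≈' marks a value shown rounded to 6 d.p. or computed from one; I and e_prev carry over from the previous line; the table rounds u and y to 3 d.p., halves away from zero)
n=0: y=0, sp=-3, e=sp−y=-3; I=-3, D=e−e_prev=-3; u=5/4·(-3)+0·(-3)+1/2·(-3)=-5.25; next y=-1/2·0+1/4·(-5.25)=-1.3125
n=1: y=-1.3125, sp=-3, e=sp−y=-1.6875; I=-4.6875, D=e−e_prev=1.3125; u=5/4·(-1.6875)+0·(-4.6875)+1/2·1.3125=-1.453125; next y=-1/2·(-1.3125)+1/4·(-1.453125)≈0.292969
n=2: y≈0.292969, sp=-3, e=sp−y≈-3.292969; I≈-7.980469, D=e−e_prev≈-1.605469; u=5/4·(-3.292969)+0·(-7.980469)+1/2·(-1.605469)≈-4.918945; next y=-1/2·0.292969+1/4·(-4.918945)≈-1.376221
n=3: y≈-1.376221, sp=-3, e=sp−y≈-1.623779; I≈-9.604248, D=e−e_prev≈1.669189; u=5/4·(-1.623779)+0·(-9.604248)+1/2·1.669189≈-1.195129; next y=-1/2·(-1.376221)+1/4·(-1.195129)≈0.389328
n=4: y≈0.389328, sp=-3, e=sp−y≈-3.389328; I≈-12.993576, D=e−e_prev≈-1.765549; u=5/4·(-3.389328)+0·(-12.993576)+1/2·(-1.765549)≈-5.119434; next y=-1/2·0.389328+1/4·(-5.119434)≈-1.474523
n=5: y≈-1.474523, sp=-3, e=sp−y≈-1.525477; I≈-14.519053, D=e−e_prev≈1.863851; u=5/4·(-1.525477)+0·(-14.519053)+1/2·1.863851≈-0.974921; next y=-1/2·(-1.474523)+1/4·(-0.974921)≈0.493531
n=6: y≈0.493531, sp=-3, e=sp−y≈-3.493531; I≈-18.012584, D=e−e_prev≈-1.968054; u=5/4·(-3.493531)+0·(-18.012584)+1/2·(-1.968054)≈-5.350940; next y=-1/2·0.493531+1/4·(-5.350940)≈-1.584501
n=7: y≈-1.584501, sp=-3, e=sp−y≈-1.415499; I≈-19.428084, D=e−e_prev≈2.078031; u=5/4·(-1.415499)+0·(-19.428084)+1/2·2.078031≈-0.730359; next y=-1/2·(-1.584501)+1/4·(-0.730359)≈0.609661
n=8: y≈0.609661, sp=-3, e=sp−y≈-3.609661; I≈-23.037744, D=e−e_prev≈-2.194161; u=5/4·(-3.609661)+0·(-23.037744)+1/2·(-2.194161)≈-5.609156; next y=-1/2·0.609661+1/4·(-5.609156)≈-1.707119
n=9: y≈-1.707119, sp=-3, e=sp−y≈-1.292881; I≈-24.330625, D=e−e_prev≈2.316780; u=5/4·(-1.292881)+0·(-24.330625)+1/2·2.316780≈-0.457711; next y=-1/2·(-1.707119)+1/4·(-0.457711)≈0.739132

0 -3 -5.250 0.000
1 -3 -1.453 -1.313
2 -3 -4.919 0.293
3 -3 -1.195 -1.376
4 -3 -5.119 0.389
5 -3 -0.975 -1.475
6 -3 -5.351 0.494
7 -3 -0.730 -1.585
8 -3 -5.609 0.610
9 -3 -0.458 -1.707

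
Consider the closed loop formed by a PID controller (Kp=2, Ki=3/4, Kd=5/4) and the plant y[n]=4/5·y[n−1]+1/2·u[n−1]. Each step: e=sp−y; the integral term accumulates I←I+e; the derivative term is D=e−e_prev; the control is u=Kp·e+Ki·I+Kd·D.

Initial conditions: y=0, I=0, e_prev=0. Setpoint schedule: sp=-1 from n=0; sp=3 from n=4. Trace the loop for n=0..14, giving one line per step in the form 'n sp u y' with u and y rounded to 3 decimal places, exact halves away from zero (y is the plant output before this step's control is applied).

(exact arithmetic carried between steps; '≈' marks a value shown rounded to 6 d.p. or computed from one; I and e_prev carry over from the previous line; the table rounds u and y to 3 d.p., halves away from zero)
n=0: y=0, sp=-1, e=sp−y=-1; I=-1, D=e−e_prev=-1; u=2·(-1)+3/4·(-1)+5/4·(-1)=-4; next y=4/5·0+1/2·(-4)=-2
n=1: y=-2, sp=-1, e=sp−y=1; I=0, D=e−e_prev=2; u=2·1+3/4·0+5/4·2=4.5; next y=4/5·(-2)+1/2·4.5=0.65
n=2: y=0.65, sp=-1, e=sp−y=-1.65; I=-1.65, D=e−e_prev=-2.65; u=2·(-1.65)+3/4·(-1.65)+5/4·(-2.65)=-7.85; next y=4/5·0.65+1/2·(-7.85)=-3.405
n=3: y=-3.405, sp=-1, e=sp−y=2.405; I=0.755, D=e−e_prev=4.055; u=2·2.405+3/4·0.755+5/4·4.055=10.445; next y=4/5·(-3.405)+1/2·10.445=2.4985
n=4: y=2.4985, sp=3, e=sp−y=0.5015; I=1.2565, D=e−e_prev=-1.9035; u=2·0.5015+3/4·1.2565+5/4·(-1.9035)=-0.434; next y=4/5·2.4985+1/2·(-0.434)=1.7818
n=5: y=1.7818, sp=3, e=sp−y=1.2182; I=2.4747, D=e−e_prev=0.7167; u=2·1.2182+3/4·2.4747+5/4·0.7167=5.1883; next y=4/5·1.7818+1/2·5.1883=4.01959
n=6: y=4.01959, sp=3, e=sp−y=-1.01959; I=1.45511, D=e−e_prev=-2.23779; u=2·(-1.01959)+3/4·1.45511+5/4·(-2.23779)=-3.745085; next y=4/5·4.01959+1/2·(-3.745085)≈1.343130
n=7: y≈1.343130, sp=3, e=sp−y≈1.656871; I≈3.111981, D=e−e_prev≈2.676461; u=2·1.656871+3/4·3.111981+5/4·2.676461≈8.993302; next y=4/5·1.343130+1/2·8.993302≈5.571155
n=8: y≈5.571155, sp=3, e=sp−y≈-2.571155; I≈0.540826, D=e−e_prev≈-4.228025; u=2·(-2.571155)+3/4·0.540826+5/4·(-4.228025)≈-10.021721; next y=4/5·5.571155+1/2·(-10.021721)≈-0.553937
n=9: y≈-0.553937, sp=3, e=sp−y≈3.553937; I≈4.094763, D=e−e_prev≈6.125091; u=2·3.553937+3/4·4.094763+5/4·6.125091≈17.835310; next y=4/5·(-0.553937)+1/2·17.835310≈8.474506
n=10: y≈8.474506, sp=3, e=sp−y≈-5.474506; I≈-1.379743, D=e−e_prev≈-9.028443; u=2·(-5.474506)+3/4·(-1.379743)+5/4·(-9.028443)≈-23.269371; next y=4/5·8.474506+1/2·(-23.269371)≈-4.855081
n=11: y≈-4.855081, sp=3, e=sp−y≈7.855081; I≈6.475338, D=e−e_prev≈13.329587; u=2·7.855081+3/4·6.475338+5/4·13.329587≈37.228650; next y=4/5·(-4.855081)+1/2·37.228650≈14.730260
n=12: y≈14.730260, sp=3, e=sp−y≈-11.730260; I≈-5.254922, D=e−e_prev≈-19.585341; u=2·(-11.730260)+3/4·(-5.254922)+5/4·(-19.585341)≈-51.883388; next y=4/5·14.730260+1/2·(-51.883388)≈-14.157486
n=13: y≈-14.157486, sp=3, e=sp−y≈17.157486; I≈11.902564, D=e−e_prev≈28.887746; u=2·17.157486+3/4·11.902564+5/4·28.887746≈79.351577; next y=4/5·(-14.157486)+1/2·79.351577≈28.349800
n=14: y≈28.349800, sp=3, e=sp−y≈-25.349800; I≈-13.447236, D=e−e_prev≈-42.507286; u=2·(-25.349800)+3/4·(-13.447236)+5/4·(-42.507286)≈-113.919133; next y=4/5·28.349800+1/2·(-113.919133)≈-34.279727

0 -1 -4.000 0.000
1 -1 4.500 -2.000
2 -1 -7.850 0.650
3 -1 10.445 -3.405
4 3 -0.434 2.499
5 3 5.188 1.782
6 3 -3.745 4.020
7 3 8.993 1.343
8 3 -10.022 5.571
9 3 17.835 -0.554
10 3 -23.269 8.475
11 3 37.229 -4.855
12 3 -51.883 14.730
13 3 79.352 -14.157
14 3 -113.919 28.350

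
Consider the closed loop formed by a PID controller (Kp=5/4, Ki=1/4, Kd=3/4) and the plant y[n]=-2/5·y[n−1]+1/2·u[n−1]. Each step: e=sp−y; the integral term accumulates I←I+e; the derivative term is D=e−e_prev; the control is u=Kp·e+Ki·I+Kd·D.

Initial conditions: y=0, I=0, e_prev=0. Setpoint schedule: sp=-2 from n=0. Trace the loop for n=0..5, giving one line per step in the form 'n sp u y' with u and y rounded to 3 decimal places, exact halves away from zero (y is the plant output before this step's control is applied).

(exact arithmetic carried between steps; '≈' marks a value shown rounded to 6 d.p. or computed from one; I and e_prev carry over from the previous line; the table rounds u and y to 3 d.p., halves away from zero)
n=0: y=0, sp=-2, e=sp−y=-2; I=-2, D=e−e_prev=-2; u=5/4·(-2)+1/4·(-2)+3/4·(-2)=-4.5; next y=-2/5·0+1/2·(-4.5)=-2.25
n=1: y=-2.25, sp=-2, e=sp−y=0.25; I=-1.75, D=e−e_prev=2.25; u=5/4·0.25+1/4·(-1.75)+3/4·2.25=1.5625; next y=-2/5·(-2.25)+1/2·1.5625=1.68125
n=2: y=1.68125, sp=-2, e=sp−y=-3.68125; I=-5.43125, D=e−e_prev=-3.93125; u=5/4·(-3.68125)+1/4·(-5.43125)+3/4·(-3.93125)≈-8.907813; next y=-2/5·1.68125+1/2·(-8.907813)≈-5.126406
n=3: y≈-5.126406, sp=-2, e=sp−y≈3.126406; I≈-2.304844, D=e−e_prev≈6.807656; u=5/4·3.126406+1/4·(-2.304844)+3/4·6.807656≈8.437539; next y=-2/5·(-5.126406)+1/2·8.437539≈6.269332
n=4: y≈6.269332, sp=-2, e=sp−y≈-8.269332; I≈-10.574176, D=e−e_prev≈-11.395738; u=5/4·(-8.269332)+1/4·(-10.574176)+3/4·(-11.395738)≈-21.527013; next y=-2/5·6.269332+1/2·(-21.527013)≈-13.271239
n=5: y≈-13.271239, sp=-2, e=sp−y≈11.271239; I≈0.697063, D=e−e_prev≈19.540571; u=5/4·11.271239+1/4·0.697063+3/4·19.540571≈28.918743; next y=-2/5·(-13.271239)+1/2·28.918743≈19.767867

0 -2 -4.500 0.000
1 -2 1.563 -2.250
2 -2 -8.908 1.681
3 -2 8.438 -5.126
4 -2 -21.527 6.269
5 -2 28.919 -13.271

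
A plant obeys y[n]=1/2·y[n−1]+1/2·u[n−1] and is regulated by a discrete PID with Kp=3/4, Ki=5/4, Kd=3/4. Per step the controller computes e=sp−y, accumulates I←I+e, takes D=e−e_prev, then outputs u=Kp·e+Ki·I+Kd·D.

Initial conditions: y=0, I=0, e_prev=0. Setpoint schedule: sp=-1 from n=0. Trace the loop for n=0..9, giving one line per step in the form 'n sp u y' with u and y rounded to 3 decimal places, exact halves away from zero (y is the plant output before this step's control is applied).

0 -1 -2.750 0.000
1 -1 0.531 -1.375
2 -1 -2.652 -0.422
3 -1 0.407 -1.537
4 -1 -2.431 -0.565
5 -1 0.320 -1.498
6 -1 -2.257 -0.589
7 -1 0.205 -1.423
8 -1 -2.130 -0.609
9 -1 0.083 -1.370

(exact arithmetic carried between steps; '≈' marks a value shown rounded to 6 d.p. or computed from one; I and e_prev carry over from the previous line; the table rounds u and y to 3 d.p., halves away from zero)
n=0: y=0, sp=-1, e=sp−y=-1; I=-1, D=e−e_prev=-1; u=3/4·(-1)+5/4·(-1)+3/4·(-1)=-2.75; next y=1/2·0+1/2·(-2.75)=-1.375
n=1: y=-1.375, sp=-1, e=sp−y=0.375; I=-0.625, D=e−e_prev=1.375; u=3/4·0.375+5/4·(-0.625)+3/4·1.375=0.53125; next y=1/2·(-1.375)+1/2·0.53125=-0.421875
n=2: y=-0.421875, sp=-1, e=sp−y=-0.578125; I=-1.203125, D=e−e_prev=-0.953125; u=3/4·(-0.578125)+5/4·(-1.203125)+3/4·(-0.953125)≈-2.652344; next y=1/2·(-0.421875)+1/2·(-2.652344)≈-1.537109
n=3: y≈-1.537109, sp=-1, e=sp−y≈0.537109; I≈-0.666016, D=e−e_prev≈1.115234; u=3/4·0.537109+5/4·(-0.666016)+3/4·1.115234≈0.406738; next y=1/2·(-1.537109)+1/2·0.406738≈-0.565186
n=4: y≈-0.565186, sp=-1, e=sp−y≈-0.434814; I≈-1.100830, D=e−e_prev≈-0.971924; u=3/4·(-0.434814)+5/4·(-1.100830)+3/4·(-0.971924)≈-2.431091; next y=1/2·(-0.565186)+1/2·(-2.431091)≈-1.498138
n=5: y≈-1.498138, sp=-1, e=sp−y≈0.498138; I≈-0.602692, D=e−e_prev≈0.932953; u=3/4·0.498138+5/4·(-0.602692)+3/4·0.932953≈0.319954; next y=1/2·(-1.498138)+1/2·0.319954≈-0.589092
n=6: y≈-0.589092, sp=-1, e=sp−y≈-0.410908; I≈-1.013599, D=e−e_prev≈-0.909046; u=3/4·(-0.410908)+5/4·(-1.013599)+3/4·(-0.909046)≈-2.256965; next y=1/2·(-0.589092)+1/2·(-2.256965)≈-1.423028
n=7: y≈-1.423028, sp=-1, e=sp−y≈0.423028; I≈-0.590571, D=e−e_prev≈0.833936; u=3/4·0.423028+5/4·(-0.590571)+3/4·0.833936≈0.204510; next y=1/2·(-1.423028)+1/2·0.204510≈-0.609259
n=8: y≈-0.609259, sp=-1, e=sp−y≈-0.390741; I≈-0.981312, D=e−e_prev≈-0.813769; u=3/4·(-0.390741)+5/4·(-0.981312)+3/4·(-0.813769)≈-2.130022; next y=1/2·(-0.609259)+1/2·(-2.130022)≈-1.369641
n=9: y≈-1.369641, sp=-1, e=sp−y≈0.369641; I≈-0.611671, D=e−e_prev≈0.760381; u=3/4·0.369641+5/4·(-0.611671)+3/4·0.760381≈0.082928; next y=1/2·(-1.369641)+1/2·0.082928≈-0.643356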